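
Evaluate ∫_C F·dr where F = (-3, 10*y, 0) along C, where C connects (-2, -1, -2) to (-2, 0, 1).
-5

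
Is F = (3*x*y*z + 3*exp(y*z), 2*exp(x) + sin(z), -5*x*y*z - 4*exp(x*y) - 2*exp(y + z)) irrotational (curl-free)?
No, ∇×F = (-5*x*z - 4*x*exp(x*y) - 2*exp(y + z) - cos(z), y*(3*x + 5*z + 4*exp(x*y) + 3*exp(y*z)), -3*x*z - 3*z*exp(y*z) + 2*exp(x))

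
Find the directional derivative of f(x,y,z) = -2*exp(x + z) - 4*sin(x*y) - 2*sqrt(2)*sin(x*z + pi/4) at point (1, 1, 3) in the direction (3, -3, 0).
-sqrt(2)*exp(4) - 6*cos(pi/4 + 3)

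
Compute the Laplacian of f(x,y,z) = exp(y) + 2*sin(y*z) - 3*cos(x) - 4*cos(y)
-2*y**2*sin(y*z) - 2*z**2*sin(y*z) + exp(y) + 3*cos(x) + 4*cos(y)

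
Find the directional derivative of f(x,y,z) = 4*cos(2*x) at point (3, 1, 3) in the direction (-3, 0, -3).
4*sqrt(2)*sin(6)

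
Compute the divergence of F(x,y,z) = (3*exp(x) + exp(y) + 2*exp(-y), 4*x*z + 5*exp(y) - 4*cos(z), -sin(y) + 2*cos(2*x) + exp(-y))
3*exp(x) + 5*exp(y)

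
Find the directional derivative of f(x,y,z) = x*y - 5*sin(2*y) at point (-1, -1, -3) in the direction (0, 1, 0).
-1 - 10*cos(2)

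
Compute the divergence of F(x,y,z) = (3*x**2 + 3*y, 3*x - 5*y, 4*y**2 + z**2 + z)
6*x + 2*z - 4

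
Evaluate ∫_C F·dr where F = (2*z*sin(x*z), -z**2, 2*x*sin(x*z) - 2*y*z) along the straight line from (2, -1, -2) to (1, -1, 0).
-6 + 2*cos(4)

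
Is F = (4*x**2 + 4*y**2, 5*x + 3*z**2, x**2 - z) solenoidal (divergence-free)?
No, ∇·F = 8*x - 1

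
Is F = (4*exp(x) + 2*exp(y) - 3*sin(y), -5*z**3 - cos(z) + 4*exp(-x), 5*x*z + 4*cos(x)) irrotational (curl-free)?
No, ∇×F = (15*z**2 - sin(z), -5*z + 4*sin(x), -2*exp(y) + 3*cos(y) - 4*exp(-x))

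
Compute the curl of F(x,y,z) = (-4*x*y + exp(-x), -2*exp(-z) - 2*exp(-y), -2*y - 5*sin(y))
(-5*cos(y) - 2 - 2*exp(-z), 0, 4*x)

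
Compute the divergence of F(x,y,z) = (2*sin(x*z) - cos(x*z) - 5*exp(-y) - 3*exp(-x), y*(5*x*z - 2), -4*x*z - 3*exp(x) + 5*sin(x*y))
5*x*z - 4*x + z*sin(x*z) + 2*z*cos(x*z) - 2 + 3*exp(-x)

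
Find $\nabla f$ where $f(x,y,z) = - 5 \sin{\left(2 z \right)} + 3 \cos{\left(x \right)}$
(-3*sin(x), 0, -10*cos(2*z))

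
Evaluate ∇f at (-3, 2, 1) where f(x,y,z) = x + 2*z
(1, 0, 2)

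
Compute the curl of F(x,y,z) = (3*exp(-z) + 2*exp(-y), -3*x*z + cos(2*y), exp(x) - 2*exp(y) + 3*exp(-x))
(3*x - 2*exp(y), -exp(x) - 3*exp(-z) + 3*exp(-x), -3*z + 2*exp(-y))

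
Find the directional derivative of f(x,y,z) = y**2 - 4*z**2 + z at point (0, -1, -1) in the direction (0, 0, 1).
9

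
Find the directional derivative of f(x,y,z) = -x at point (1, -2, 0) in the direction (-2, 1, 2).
2/3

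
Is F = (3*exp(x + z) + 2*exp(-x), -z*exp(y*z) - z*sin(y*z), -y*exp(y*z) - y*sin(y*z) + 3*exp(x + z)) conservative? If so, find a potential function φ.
Yes, F is conservative. φ = -exp(y*z) + 3*exp(x + z) + cos(y*z) - 2*exp(-x)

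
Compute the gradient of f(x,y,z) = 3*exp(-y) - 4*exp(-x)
(4*exp(-x), -3*exp(-y), 0)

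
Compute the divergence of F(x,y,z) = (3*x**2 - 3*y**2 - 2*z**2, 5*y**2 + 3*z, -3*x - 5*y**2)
6*x + 10*y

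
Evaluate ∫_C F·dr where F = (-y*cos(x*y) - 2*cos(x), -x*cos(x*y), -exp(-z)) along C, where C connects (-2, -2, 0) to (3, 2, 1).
-2*sin(2) - 1 + sin(4) - 2*sin(3) - sin(6) + exp(-1)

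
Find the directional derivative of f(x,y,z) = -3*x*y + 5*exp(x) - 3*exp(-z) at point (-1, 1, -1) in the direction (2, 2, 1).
(10/3 + exp(2))*exp(-1)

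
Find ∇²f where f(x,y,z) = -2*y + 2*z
0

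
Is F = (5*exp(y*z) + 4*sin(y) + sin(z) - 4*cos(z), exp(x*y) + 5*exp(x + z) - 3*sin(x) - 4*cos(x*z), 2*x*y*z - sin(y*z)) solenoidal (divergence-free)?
No, ∇·F = 2*x*y + x*exp(x*y) - y*cos(y*z)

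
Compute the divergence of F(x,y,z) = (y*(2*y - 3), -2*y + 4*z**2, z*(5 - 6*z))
3 - 12*z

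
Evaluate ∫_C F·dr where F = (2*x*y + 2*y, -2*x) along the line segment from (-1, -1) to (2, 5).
21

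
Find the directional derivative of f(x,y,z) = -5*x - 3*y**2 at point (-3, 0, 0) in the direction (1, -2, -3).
-5*sqrt(14)/14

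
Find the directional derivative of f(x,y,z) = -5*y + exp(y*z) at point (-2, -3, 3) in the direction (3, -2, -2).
10*sqrt(17)/17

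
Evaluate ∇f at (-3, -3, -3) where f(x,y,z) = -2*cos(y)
(0, -2*sin(3), 0)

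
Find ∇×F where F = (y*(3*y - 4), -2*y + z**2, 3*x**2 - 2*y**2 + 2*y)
(-4*y - 2*z + 2, -6*x, 4 - 6*y)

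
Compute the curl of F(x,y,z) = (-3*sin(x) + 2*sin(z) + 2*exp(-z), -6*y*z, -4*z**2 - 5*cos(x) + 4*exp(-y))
(6*y - 4*exp(-y), -5*sin(x) + 2*cos(z) - 2*exp(-z), 0)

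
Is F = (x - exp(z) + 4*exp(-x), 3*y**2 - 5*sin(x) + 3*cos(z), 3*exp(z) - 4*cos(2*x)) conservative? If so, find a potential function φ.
No, ∇×F = (3*sin(z), -exp(z) - 8*sin(2*x), -5*cos(x)) ≠ 0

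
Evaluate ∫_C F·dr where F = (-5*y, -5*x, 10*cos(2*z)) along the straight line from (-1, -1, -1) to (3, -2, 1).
10*sin(2) + 35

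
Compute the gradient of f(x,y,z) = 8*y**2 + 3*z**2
(0, 16*y, 6*z)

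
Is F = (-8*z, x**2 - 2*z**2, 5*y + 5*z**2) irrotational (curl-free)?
No, ∇×F = (4*z + 5, -8, 2*x)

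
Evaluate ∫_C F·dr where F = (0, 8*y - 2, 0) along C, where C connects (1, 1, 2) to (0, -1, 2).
4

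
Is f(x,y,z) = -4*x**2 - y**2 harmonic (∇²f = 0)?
No, ∇²f = -10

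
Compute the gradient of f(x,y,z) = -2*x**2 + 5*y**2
(-4*x, 10*y, 0)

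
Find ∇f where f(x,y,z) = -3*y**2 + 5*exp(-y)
(0, -6*y - 5*exp(-y), 0)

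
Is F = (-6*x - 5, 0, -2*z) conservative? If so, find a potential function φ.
Yes, F is conservative. φ = -3*x**2 - 5*x - z**2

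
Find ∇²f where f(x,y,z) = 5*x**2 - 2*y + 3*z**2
16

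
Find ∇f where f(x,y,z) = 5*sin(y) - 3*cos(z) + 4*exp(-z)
(0, 5*cos(y), 3*sin(z) - 4*exp(-z))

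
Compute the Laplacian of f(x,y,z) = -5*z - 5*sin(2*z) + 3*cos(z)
(40*sin(z) - 3)*cos(z)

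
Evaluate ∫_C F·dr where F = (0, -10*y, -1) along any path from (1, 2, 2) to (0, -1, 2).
15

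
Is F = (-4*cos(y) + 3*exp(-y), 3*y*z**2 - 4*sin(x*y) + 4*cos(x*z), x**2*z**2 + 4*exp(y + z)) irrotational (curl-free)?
No, ∇×F = (4*x*sin(x*z) - 6*y*z + 4*exp(y + z), -2*x*z**2, (-4*(y*cos(x*y) + z*sin(x*z) + sin(y))*exp(y) + 3)*exp(-y))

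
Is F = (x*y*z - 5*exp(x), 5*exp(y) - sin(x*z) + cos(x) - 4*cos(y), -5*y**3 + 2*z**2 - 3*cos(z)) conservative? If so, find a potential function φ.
No, ∇×F = (x*cos(x*z) - 15*y**2, x*y, -x*z - z*cos(x*z) - sin(x)) ≠ 0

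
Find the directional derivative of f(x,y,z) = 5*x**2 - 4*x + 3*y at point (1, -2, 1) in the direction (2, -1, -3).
9*sqrt(14)/14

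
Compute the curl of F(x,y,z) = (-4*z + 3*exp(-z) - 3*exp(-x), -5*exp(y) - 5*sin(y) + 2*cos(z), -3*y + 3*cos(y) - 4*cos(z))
(-3*sin(y) + 2*sin(z) - 3, -4 - 3*exp(-z), 0)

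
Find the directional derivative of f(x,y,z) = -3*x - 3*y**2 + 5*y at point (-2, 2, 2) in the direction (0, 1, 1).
-7*sqrt(2)/2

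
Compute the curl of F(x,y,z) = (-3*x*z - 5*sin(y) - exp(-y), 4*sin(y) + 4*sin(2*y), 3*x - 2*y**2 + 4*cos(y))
(-4*y - 4*sin(y), -3*x - 3, 5*cos(y) - exp(-y))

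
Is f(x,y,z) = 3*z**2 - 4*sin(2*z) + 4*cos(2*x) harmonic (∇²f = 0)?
No, ∇²f = 16*sin(2*z) - 16*cos(2*x) + 6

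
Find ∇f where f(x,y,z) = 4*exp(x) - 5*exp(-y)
(4*exp(x), 5*exp(-y), 0)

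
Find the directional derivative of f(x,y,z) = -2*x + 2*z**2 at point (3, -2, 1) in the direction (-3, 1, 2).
sqrt(14)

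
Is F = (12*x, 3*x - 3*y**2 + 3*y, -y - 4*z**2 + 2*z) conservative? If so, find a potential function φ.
No, ∇×F = (-1, 0, 3) ≠ 0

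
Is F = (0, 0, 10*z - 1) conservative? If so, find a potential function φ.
Yes, F is conservative. φ = z*(5*z - 1)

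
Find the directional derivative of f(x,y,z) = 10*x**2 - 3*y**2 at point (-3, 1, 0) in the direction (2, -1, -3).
-57*sqrt(14)/7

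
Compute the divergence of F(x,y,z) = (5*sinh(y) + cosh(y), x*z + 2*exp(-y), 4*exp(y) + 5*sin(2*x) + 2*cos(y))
-2*exp(-y)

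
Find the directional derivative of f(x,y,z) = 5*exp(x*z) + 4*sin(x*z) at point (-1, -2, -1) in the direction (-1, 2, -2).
4*cos(1) + 5*E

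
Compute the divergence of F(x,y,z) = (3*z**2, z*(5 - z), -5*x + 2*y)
0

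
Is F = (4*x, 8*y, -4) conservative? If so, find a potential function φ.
Yes, F is conservative. φ = 2*x**2 + 4*y**2 - 4*z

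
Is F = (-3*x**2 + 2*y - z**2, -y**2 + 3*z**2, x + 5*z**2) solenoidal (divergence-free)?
No, ∇·F = -6*x - 2*y + 10*z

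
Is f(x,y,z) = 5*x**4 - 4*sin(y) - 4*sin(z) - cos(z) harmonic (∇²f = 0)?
No, ∇²f = 60*x**2 + 4*sin(y) + 4*sin(z) + cos(z)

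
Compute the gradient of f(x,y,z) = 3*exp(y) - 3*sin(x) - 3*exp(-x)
(-3*cos(x) + 3*exp(-x), 3*exp(y), 0)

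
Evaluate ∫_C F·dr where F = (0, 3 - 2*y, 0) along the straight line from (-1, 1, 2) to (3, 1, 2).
0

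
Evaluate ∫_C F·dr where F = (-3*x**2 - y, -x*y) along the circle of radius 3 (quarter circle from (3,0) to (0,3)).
9*pi/4 + 18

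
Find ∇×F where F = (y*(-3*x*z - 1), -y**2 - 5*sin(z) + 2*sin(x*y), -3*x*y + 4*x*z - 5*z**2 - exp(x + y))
(-3*x - exp(x + y) + 5*cos(z), -3*x*y + 3*y - 4*z + exp(x + y), 3*x*z + 2*y*cos(x*y) + 1)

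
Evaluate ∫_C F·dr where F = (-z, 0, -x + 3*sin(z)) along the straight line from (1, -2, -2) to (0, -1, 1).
-2 - 3*cos(1) + 3*cos(2)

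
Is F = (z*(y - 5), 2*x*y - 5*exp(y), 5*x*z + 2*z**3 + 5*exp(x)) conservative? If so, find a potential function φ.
No, ∇×F = (0, y - 5*z - 5*exp(x) - 5, 2*y - z) ≠ 0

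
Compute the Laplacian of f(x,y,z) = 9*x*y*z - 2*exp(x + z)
-4*exp(x + z)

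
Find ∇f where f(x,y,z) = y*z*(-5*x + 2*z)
(-5*y*z, z*(-5*x + 2*z), y*(-5*x + 4*z))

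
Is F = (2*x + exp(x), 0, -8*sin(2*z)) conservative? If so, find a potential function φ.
Yes, F is conservative. φ = x**2 + exp(x) + 4*cos(2*z)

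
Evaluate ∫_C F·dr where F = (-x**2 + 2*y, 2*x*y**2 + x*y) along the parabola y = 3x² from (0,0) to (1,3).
2173/105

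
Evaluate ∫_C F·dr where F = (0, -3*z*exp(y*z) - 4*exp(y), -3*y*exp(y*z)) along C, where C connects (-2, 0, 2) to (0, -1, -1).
-7*cosh(1) + sinh(1) + 7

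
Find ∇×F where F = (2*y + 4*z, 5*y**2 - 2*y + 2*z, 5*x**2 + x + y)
(-1, 3 - 10*x, -2)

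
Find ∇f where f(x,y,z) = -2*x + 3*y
(-2, 3, 0)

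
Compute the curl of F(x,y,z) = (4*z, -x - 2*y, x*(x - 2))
(0, 6 - 2*x, -1)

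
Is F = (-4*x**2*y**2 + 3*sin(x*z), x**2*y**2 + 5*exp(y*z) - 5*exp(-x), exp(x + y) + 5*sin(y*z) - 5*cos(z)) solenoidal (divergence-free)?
No, ∇·F = 2*x**2*y - 8*x*y**2 + 5*y*cos(y*z) + 5*z*exp(y*z) + 3*z*cos(x*z) + 5*sin(z)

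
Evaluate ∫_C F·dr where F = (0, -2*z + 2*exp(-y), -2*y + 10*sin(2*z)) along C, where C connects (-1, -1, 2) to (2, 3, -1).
5*cos(4) - 2*exp(-3) + 2 - 5*cos(2) + 2*E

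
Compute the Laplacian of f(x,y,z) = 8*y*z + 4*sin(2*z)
-16*sin(2*z)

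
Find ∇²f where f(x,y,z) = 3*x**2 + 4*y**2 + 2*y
14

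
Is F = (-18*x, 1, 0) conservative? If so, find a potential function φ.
Yes, F is conservative. φ = -9*x**2 + y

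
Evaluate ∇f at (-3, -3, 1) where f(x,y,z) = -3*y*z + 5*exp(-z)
(0, -3, 9 - 5*exp(-1))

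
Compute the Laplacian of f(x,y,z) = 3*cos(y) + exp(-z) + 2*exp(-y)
-3*cos(y) + exp(-z) + 2*exp(-y)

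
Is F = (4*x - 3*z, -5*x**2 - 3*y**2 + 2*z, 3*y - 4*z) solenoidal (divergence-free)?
No, ∇·F = -6*y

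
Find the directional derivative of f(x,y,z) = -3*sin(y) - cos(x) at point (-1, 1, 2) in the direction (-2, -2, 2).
sqrt(3)*(sin(1)/3 + cos(1))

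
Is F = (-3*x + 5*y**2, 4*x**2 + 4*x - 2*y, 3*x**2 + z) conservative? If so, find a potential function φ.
No, ∇×F = (0, -6*x, 8*x - 10*y + 4) ≠ 0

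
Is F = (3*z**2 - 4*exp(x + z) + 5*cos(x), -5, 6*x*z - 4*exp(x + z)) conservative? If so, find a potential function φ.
Yes, F is conservative. φ = 3*x*z**2 - 5*y - 4*exp(x + z) + 5*sin(x)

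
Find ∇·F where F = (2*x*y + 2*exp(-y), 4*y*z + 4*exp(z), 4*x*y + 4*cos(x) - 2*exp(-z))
2*y + 4*z + 2*exp(-z)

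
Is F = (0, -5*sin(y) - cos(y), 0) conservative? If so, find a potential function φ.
Yes, F is conservative. φ = -sin(y) + 5*cos(y)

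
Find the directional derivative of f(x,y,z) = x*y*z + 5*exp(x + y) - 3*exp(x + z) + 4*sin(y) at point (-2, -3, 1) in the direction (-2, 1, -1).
sqrt(6)*(4*exp(5)*cos(3) - 2*exp(5) - 5 + 9*exp(4))*exp(-5)/6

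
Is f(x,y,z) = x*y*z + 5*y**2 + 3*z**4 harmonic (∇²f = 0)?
No, ∇²f = 36*z**2 + 10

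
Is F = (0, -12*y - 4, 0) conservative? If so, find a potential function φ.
Yes, F is conservative. φ = 2*y*(-3*y - 2)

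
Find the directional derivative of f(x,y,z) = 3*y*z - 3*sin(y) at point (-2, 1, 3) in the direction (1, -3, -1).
3*sqrt(11)*(-10 + 3*cos(1))/11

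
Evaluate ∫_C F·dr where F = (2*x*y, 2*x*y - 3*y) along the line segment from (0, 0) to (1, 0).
0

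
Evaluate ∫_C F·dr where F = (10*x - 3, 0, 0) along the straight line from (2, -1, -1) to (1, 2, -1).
-12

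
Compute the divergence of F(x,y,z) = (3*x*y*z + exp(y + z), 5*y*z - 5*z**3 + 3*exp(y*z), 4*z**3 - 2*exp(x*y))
z*(3*y + 12*z + 3*exp(y*z) + 5)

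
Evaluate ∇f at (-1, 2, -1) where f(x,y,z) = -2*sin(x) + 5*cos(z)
(-2*cos(1), 0, 5*sin(1))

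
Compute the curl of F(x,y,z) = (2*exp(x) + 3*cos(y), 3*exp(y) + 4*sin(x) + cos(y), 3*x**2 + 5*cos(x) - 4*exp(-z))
(0, -6*x + 5*sin(x), 3*sin(y) + 4*cos(x))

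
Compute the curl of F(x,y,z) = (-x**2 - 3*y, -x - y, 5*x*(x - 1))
(0, 5 - 10*x, 2)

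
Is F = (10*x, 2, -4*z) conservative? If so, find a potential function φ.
Yes, F is conservative. φ = 5*x**2 + 2*y - 2*z**2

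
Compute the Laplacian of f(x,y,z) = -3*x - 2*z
0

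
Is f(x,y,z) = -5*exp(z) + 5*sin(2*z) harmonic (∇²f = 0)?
No, ∇²f = -5*exp(z) - 20*sin(2*z)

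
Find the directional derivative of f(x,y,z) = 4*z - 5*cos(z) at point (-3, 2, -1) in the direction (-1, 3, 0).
0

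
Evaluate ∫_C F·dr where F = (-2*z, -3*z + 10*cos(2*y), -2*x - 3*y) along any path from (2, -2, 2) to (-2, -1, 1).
-5*sin(2) + 5*sin(4) + 3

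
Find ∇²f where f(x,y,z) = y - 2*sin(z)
2*sin(z)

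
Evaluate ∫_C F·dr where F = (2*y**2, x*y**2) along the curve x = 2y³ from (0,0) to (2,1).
41/15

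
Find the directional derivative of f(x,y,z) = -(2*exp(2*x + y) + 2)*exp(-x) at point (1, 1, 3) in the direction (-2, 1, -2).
2*(-2 + exp(3))*exp(-1)/3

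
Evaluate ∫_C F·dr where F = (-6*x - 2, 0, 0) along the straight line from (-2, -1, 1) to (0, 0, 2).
8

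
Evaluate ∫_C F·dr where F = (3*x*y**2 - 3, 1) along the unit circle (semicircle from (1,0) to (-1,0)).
6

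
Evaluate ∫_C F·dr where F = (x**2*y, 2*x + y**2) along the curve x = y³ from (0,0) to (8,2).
4768/15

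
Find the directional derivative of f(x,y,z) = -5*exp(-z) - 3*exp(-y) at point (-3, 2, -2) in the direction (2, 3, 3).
3*sqrt(22)*(3 + 5*exp(4))*exp(-2)/22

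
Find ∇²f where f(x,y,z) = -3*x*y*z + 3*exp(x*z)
3*(x**2 + z**2)*exp(x*z)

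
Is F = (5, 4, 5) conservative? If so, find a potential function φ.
Yes, F is conservative. φ = 5*x + 4*y + 5*z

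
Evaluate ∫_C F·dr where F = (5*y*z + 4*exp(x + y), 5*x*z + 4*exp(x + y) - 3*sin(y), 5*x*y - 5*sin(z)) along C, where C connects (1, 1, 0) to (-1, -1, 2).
-8*sinh(2) + 5*cos(2) + 5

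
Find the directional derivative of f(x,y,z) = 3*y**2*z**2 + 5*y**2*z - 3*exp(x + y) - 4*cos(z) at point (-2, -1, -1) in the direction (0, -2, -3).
sqrt(13)*(-5*exp(3) + 6 + 12*exp(3)*sin(1))*exp(-3)/13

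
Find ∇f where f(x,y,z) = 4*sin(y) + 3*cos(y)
(0, -3*sin(y) + 4*cos(y), 0)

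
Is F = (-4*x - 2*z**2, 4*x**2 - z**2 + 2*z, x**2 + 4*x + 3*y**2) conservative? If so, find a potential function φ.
No, ∇×F = (6*y + 2*z - 2, -2*x - 4*z - 4, 8*x) ≠ 0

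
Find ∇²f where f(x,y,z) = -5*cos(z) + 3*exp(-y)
5*cos(z) + 3*exp(-y)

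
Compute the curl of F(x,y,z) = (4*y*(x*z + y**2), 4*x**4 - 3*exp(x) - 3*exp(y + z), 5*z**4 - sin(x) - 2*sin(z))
(3*exp(y + z), 4*x*y + cos(x), 16*x**3 - 4*x*z - 12*y**2 - 3*exp(x))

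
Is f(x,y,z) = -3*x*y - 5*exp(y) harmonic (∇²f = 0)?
No, ∇²f = -5*exp(y)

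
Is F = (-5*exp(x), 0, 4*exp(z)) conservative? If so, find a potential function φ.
Yes, F is conservative. φ = -5*exp(x) + 4*exp(z)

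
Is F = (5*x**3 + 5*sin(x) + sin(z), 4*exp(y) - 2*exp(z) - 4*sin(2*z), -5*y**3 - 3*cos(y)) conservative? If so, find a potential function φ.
No, ∇×F = (-15*y**2 + 2*exp(z) + 3*sin(y) + 8*cos(2*z), cos(z), 0) ≠ 0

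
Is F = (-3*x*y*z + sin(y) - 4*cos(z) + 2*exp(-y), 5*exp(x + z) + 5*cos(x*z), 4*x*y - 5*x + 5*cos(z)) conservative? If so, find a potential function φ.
No, ∇×F = (5*x*sin(x*z) + 4*x - 5*exp(x + z), -3*x*y - 4*y + 4*sin(z) + 5, 3*x*z - 5*z*sin(x*z) + 5*exp(x + z) - cos(y) + 2*exp(-y)) ≠ 0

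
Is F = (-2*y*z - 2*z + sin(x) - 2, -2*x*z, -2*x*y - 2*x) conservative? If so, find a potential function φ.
Yes, F is conservative. φ = -2*x*y*z - 2*x*z - 2*x - cos(x)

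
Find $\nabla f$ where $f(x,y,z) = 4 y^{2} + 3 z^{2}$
(0, 8*y, 6*z)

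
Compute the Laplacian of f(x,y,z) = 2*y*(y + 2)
4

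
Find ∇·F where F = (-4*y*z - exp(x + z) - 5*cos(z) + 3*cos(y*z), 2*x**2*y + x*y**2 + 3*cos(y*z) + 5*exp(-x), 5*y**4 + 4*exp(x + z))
2*x**2 + 2*x*y - 3*z*sin(y*z) + 3*exp(x + z)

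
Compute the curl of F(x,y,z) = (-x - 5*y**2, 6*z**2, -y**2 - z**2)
(-2*y - 12*z, 0, 10*y)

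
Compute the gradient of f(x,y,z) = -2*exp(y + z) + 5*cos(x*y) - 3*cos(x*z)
(-5*y*sin(x*y) + 3*z*sin(x*z), -5*x*sin(x*y) - 2*exp(y + z), 3*x*sin(x*z) - 2*exp(y + z))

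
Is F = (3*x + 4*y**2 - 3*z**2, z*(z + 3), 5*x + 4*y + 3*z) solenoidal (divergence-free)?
No, ∇·F = 6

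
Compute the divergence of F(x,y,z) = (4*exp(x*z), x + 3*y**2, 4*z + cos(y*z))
-y*sin(y*z) + 6*y + 4*z*exp(x*z) + 4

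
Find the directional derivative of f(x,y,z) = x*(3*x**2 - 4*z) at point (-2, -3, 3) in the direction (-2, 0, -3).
-72*sqrt(13)/13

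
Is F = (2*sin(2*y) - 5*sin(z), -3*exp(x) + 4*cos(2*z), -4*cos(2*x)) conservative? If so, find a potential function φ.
No, ∇×F = (8*sin(2*z), -8*sin(2*x) - 5*cos(z), -3*exp(x) - 4*cos(2*y)) ≠ 0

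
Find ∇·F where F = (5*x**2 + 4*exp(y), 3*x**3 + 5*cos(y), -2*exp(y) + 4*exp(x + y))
10*x - 5*sin(y)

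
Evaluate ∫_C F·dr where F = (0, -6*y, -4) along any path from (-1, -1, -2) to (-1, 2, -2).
-9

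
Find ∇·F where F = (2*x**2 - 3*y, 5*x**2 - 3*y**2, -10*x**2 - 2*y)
4*x - 6*y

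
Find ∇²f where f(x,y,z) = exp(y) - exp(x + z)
exp(y) - 2*exp(x + z)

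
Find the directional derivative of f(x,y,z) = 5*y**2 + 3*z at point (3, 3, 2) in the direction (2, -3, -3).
-9*sqrt(22)/2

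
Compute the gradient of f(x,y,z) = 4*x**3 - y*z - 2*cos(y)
(12*x**2, -z + 2*sin(y), -y)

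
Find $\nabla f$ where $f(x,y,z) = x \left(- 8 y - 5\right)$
(-8*y - 5, -8*x, 0)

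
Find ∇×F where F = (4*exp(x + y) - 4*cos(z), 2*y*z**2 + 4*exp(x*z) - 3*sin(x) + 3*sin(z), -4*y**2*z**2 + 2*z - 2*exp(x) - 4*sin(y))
(-4*x*exp(x*z) - 8*y*z**2 - 4*y*z - 4*cos(y) - 3*cos(z), 2*exp(x) + 4*sin(z), 4*z*exp(x*z) - 4*exp(x + y) - 3*cos(x))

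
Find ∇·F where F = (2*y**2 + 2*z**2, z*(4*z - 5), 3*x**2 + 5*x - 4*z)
-4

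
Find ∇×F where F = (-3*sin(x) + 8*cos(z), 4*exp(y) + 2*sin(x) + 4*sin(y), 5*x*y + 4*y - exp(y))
(5*x - exp(y) + 4, -5*y - 8*sin(z), 2*cos(x))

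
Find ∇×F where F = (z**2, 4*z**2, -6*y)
(-8*z - 6, 2*z, 0)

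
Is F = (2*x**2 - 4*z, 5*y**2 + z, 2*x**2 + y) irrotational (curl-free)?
No, ∇×F = (0, -4*x - 4, 0)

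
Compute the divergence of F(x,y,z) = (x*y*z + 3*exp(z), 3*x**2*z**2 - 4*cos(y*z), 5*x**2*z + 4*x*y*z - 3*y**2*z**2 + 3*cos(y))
5*x**2 + 4*x*y - 6*y**2*z + y*z + 4*z*sin(y*z)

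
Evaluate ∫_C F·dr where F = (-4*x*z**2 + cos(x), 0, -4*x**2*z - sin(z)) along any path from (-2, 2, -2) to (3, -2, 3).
-130 + cos(3) + sin(3) - cos(2) + sin(2)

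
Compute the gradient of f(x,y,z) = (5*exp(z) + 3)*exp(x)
((5*exp(z) + 3)*exp(x), 0, 5*exp(x + z))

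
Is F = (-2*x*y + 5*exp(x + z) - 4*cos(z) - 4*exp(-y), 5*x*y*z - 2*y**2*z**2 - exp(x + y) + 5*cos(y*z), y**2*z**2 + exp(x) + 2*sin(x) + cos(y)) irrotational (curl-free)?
No, ∇×F = (-5*x*y + 4*y**2*z + 2*y*z**2 + 5*y*sin(y*z) - sin(y), -exp(x) + 5*exp(x + z) + 4*sin(z) - 2*cos(x), 2*x + 5*y*z - exp(x + y) - 4*exp(-y))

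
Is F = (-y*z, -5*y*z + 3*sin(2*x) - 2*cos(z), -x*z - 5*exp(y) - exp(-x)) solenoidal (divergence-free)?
No, ∇·F = -x - 5*z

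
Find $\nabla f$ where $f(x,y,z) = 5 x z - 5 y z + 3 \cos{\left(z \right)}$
(5*z, -5*z, 5*x - 5*y - 3*sin(z))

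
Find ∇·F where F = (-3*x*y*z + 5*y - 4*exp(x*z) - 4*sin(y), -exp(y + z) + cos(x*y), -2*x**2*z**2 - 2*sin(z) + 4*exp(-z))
-4*x**2*z - x*sin(x*y) - 3*y*z - 4*z*exp(x*z) - exp(y + z) - 2*cos(z) - 4*exp(-z)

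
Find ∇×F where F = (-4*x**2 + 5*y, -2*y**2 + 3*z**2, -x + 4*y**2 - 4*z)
(8*y - 6*z, 1, -5)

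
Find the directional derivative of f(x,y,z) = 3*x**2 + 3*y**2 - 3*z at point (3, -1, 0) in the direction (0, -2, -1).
3*sqrt(5)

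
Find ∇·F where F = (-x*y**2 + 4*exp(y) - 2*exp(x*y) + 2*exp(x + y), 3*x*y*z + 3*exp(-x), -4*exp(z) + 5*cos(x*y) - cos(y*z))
3*x*z - y**2 - 2*y*exp(x*y) + y*sin(y*z) - 4*exp(z) + 2*exp(x + y)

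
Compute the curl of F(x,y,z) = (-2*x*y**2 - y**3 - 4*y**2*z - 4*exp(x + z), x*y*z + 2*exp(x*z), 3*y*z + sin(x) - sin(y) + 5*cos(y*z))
(-x*y - 2*x*exp(x*z) - 5*z*sin(y*z) + 3*z - cos(y), -4*y**2 - 4*exp(x + z) - cos(x), 4*x*y + 3*y**2 + 9*y*z + 2*z*exp(x*z))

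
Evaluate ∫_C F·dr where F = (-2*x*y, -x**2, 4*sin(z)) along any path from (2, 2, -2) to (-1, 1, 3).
4*cos(2) - 4*cos(3) + 7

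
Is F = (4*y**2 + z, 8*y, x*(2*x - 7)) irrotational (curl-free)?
No, ∇×F = (0, 8 - 4*x, -8*y)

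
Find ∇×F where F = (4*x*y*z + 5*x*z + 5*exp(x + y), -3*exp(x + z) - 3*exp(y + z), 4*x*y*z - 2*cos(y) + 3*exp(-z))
(4*x*z + 3*exp(x + z) + 3*exp(y + z) + 2*sin(y), 4*x*y + 5*x - 4*y*z, -4*x*z - 5*exp(x + y) - 3*exp(x + z))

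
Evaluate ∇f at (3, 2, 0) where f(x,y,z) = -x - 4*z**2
(-1, 0, 0)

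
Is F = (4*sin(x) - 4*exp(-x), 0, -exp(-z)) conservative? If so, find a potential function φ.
Yes, F is conservative. φ = -4*cos(x) + exp(-z) + 4*exp(-x)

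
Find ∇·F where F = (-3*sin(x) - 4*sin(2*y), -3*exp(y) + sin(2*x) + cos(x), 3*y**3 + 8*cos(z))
-3*exp(y) - 8*sin(z) - 3*cos(x)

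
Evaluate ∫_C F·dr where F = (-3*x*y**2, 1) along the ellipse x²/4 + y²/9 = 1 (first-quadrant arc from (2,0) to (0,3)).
30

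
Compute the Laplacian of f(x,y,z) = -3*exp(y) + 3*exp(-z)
-3*exp(y) + 3*exp(-z)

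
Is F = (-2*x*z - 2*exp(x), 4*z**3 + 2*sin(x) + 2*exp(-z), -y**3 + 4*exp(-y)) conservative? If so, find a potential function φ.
No, ∇×F = (-3*y**2 - 12*z**2 + 2*exp(-z) - 4*exp(-y), -2*x, 2*cos(x)) ≠ 0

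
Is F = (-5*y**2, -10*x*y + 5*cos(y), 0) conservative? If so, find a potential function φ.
Yes, F is conservative. φ = -5*x*y**2 + 5*sin(y)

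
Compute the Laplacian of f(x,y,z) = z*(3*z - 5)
6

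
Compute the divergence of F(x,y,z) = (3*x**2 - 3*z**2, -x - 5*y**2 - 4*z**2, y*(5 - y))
6*x - 10*y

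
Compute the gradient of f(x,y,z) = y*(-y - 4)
(0, -2*y - 4, 0)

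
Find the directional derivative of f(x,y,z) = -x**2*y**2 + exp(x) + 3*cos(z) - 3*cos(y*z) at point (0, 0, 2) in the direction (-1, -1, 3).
-sqrt(11)*(1 + 9*sin(2))/11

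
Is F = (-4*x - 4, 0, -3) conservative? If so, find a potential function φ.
Yes, F is conservative. φ = -2*x**2 - 4*x - 3*z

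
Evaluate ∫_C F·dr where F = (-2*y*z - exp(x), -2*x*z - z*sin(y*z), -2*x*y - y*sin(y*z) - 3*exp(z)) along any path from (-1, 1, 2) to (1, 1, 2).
-8 - 2*sinh(1)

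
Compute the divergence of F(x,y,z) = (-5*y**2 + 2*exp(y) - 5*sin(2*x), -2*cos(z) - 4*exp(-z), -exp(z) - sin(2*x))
-exp(z) - 10*cos(2*x)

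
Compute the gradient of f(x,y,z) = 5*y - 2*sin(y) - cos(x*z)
(z*sin(x*z), 5 - 2*cos(y), x*sin(x*z))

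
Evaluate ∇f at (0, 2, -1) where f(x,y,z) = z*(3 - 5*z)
(0, 0, 13)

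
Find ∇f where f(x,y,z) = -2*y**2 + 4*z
(0, -4*y, 4)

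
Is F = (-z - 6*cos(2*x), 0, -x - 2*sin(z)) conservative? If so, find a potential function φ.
Yes, F is conservative. φ = -x*z - 3*sin(2*x) + 2*cos(z)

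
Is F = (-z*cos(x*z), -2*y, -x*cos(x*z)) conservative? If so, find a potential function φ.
Yes, F is conservative. φ = -y**2 - sin(x*z)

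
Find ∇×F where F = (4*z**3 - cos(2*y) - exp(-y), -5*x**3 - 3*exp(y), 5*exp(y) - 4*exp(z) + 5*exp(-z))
(5*exp(y), 12*z**2, -15*x**2 - 2*sin(2*y) - exp(-y))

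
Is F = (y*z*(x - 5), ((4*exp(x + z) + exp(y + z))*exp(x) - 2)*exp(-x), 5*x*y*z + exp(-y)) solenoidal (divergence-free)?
No, ∇·F = 5*x*y + y*z + exp(y + z)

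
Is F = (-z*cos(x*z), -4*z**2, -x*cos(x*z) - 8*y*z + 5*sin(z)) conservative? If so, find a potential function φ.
Yes, F is conservative. φ = -4*y*z**2 - sin(x*z) - 5*cos(z)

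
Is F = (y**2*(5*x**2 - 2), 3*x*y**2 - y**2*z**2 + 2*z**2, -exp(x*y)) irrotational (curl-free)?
No, ∇×F = (-x*exp(x*y) + 2*y**2*z - 4*z, y*exp(x*y), y*(-10*x**2 + 3*y + 4))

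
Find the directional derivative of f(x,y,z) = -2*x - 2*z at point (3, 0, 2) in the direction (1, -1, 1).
-4*sqrt(3)/3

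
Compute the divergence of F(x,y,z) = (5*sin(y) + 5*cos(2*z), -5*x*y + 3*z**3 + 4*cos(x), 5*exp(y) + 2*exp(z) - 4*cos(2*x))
-5*x + 2*exp(z)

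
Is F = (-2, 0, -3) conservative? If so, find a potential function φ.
Yes, F is conservative. φ = -2*x - 3*z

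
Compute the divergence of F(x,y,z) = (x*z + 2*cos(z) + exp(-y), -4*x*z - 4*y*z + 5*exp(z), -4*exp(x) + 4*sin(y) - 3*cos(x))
-3*z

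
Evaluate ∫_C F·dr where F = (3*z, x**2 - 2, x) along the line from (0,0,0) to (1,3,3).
1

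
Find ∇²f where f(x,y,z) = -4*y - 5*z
0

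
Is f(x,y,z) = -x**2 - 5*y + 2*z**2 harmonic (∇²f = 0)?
No, ∇²f = 2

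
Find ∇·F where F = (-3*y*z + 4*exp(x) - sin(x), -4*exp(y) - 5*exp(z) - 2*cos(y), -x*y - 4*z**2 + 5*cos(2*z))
-8*z + 4*exp(x) - 4*exp(y) + 2*sin(y) - 10*sin(2*z) - cos(x)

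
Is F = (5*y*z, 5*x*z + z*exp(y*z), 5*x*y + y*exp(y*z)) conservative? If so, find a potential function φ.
Yes, F is conservative. φ = 5*x*y*z + exp(y*z)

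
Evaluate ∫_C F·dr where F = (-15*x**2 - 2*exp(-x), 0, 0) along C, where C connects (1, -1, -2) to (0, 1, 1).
7 - 2*exp(-1)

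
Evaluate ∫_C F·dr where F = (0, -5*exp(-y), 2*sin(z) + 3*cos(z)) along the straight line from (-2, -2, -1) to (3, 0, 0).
-5*exp(2) + 2*cos(1) + 3*sin(1) + 3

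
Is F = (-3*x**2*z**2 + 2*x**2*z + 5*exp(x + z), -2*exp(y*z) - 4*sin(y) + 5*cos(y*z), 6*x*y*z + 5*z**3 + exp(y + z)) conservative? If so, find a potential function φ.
No, ∇×F = (6*x*z + 2*y*exp(y*z) + 5*y*sin(y*z) + exp(y + z), -6*x**2*z + 2*x**2 - 6*y*z + 5*exp(x + z), 0) ≠ 0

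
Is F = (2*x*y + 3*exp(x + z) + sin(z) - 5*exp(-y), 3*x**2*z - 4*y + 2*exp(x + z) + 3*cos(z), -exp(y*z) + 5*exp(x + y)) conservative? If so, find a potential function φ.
No, ∇×F = (-3*x**2 - z*exp(y*z) + 5*exp(x + y) - 2*exp(x + z) + 3*sin(z), -5*exp(x + y) + 3*exp(x + z) + cos(z), (2*(3*x*z - x + exp(x + z))*exp(y) - 5)*exp(-y)) ≠ 0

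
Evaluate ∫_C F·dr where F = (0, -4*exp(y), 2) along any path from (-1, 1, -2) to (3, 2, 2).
-4*exp(2) + 8 + 4*E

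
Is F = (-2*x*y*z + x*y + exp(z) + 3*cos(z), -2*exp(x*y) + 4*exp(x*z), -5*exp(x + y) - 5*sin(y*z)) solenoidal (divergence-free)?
No, ∇·F = -2*x*exp(x*y) - 2*y*z - 5*y*cos(y*z) + y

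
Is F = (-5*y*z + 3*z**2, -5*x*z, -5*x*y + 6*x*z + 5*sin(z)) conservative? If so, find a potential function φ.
Yes, F is conservative. φ = -5*x*y*z + 3*x*z**2 - 5*cos(z)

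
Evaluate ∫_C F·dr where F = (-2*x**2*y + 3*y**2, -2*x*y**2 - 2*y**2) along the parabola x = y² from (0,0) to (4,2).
-7064/105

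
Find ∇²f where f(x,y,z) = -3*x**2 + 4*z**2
2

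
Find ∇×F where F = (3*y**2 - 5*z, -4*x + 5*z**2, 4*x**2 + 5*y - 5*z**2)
(5 - 10*z, -8*x - 5, -6*y - 4)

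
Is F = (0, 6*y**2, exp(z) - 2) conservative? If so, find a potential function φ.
Yes, F is conservative. φ = 2*y**3 - 2*z + exp(z)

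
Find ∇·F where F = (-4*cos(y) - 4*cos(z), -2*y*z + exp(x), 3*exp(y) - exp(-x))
-2*z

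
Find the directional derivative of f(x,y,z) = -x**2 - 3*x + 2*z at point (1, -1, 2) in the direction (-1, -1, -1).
sqrt(3)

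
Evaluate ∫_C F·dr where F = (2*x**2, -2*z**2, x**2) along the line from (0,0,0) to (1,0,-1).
1/3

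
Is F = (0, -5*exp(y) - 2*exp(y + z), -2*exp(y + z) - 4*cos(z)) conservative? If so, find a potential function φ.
Yes, F is conservative. φ = -5*exp(y) - 2*exp(y + z) - 4*sin(z)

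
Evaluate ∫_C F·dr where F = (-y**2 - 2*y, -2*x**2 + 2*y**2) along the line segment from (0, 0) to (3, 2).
-50/3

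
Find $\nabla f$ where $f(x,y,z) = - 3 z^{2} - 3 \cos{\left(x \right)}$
(3*sin(x), 0, -6*z)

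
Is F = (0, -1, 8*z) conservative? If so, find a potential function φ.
Yes, F is conservative. φ = -y + 4*z**2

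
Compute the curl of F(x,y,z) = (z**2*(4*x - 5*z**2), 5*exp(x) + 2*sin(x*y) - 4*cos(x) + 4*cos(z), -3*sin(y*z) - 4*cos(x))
(-3*z*cos(y*z) + 4*sin(z), 8*x*z - 20*z**3 - 4*sin(x), 2*y*cos(x*y) + 5*exp(x) + 4*sin(x))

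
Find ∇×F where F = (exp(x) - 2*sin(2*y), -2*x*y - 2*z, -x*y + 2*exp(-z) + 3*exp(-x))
(2 - x, y + 3*exp(-x), -2*y + 4*cos(2*y))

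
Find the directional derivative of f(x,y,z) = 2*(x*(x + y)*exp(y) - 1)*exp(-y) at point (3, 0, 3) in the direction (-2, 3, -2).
0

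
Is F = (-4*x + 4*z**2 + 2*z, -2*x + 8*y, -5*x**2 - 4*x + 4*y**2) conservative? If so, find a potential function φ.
No, ∇×F = (8*y, 10*x + 8*z + 6, -2) ≠ 0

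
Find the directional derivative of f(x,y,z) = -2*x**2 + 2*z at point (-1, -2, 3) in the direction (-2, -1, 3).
-sqrt(14)/7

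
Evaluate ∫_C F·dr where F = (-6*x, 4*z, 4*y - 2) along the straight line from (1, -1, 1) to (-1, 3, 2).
26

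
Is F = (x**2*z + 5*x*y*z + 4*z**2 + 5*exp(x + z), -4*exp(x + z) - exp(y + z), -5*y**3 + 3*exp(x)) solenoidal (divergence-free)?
No, ∇·F = 2*x*z + 5*y*z + 5*exp(x + z) - exp(y + z)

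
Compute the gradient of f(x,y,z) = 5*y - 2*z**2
(0, 5, -4*z)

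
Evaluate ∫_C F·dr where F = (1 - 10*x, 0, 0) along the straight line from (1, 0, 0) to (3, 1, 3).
-38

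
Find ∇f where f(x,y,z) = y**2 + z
(0, 2*y, 1)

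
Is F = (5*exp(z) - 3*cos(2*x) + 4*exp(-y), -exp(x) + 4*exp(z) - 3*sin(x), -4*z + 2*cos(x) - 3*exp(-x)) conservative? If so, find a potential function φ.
No, ∇×F = (-4*exp(z), 5*exp(z) + 2*sin(x) - 3*exp(-x), -exp(x) - 3*cos(x) + 4*exp(-y)) ≠ 0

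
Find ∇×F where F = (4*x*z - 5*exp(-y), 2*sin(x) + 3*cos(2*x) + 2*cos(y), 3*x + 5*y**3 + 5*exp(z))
(15*y**2, 4*x - 3, -6*sin(2*x) + 2*cos(x) - 5*exp(-y))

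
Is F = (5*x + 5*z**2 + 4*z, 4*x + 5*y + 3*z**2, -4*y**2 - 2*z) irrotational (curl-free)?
No, ∇×F = (-8*y - 6*z, 10*z + 4, 4)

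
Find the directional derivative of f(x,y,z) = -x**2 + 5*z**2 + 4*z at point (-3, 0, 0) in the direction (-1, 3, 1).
-2*sqrt(11)/11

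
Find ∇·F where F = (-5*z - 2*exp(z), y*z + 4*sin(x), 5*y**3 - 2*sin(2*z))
z - 4*cos(2*z)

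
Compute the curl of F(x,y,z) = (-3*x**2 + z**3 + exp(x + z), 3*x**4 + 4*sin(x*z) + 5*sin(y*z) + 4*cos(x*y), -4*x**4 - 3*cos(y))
(-4*x*cos(x*z) - 5*y*cos(y*z) + 3*sin(y), 16*x**3 + 3*z**2 + exp(x + z), 12*x**3 - 4*y*sin(x*y) + 4*z*cos(x*z))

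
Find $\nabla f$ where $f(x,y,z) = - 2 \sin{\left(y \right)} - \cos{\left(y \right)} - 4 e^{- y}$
(0, sin(y) - 2*cos(y) + 4*exp(-y), 0)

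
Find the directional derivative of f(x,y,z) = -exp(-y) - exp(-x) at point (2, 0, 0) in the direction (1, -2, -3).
sqrt(14)*(1 - 2*exp(2))*exp(-2)/14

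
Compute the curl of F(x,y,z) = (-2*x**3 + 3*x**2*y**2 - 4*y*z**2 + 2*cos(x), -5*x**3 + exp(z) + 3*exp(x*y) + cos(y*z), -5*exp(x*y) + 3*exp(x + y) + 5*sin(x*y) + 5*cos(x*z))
(-5*x*exp(x*y) + 5*x*cos(x*y) + y*sin(y*z) - exp(z) + 3*exp(x + y), -8*y*z + 5*y*exp(x*y) - 5*y*cos(x*y) + 5*z*sin(x*z) - 3*exp(x + y), -6*x**2*y - 15*x**2 + 3*y*exp(x*y) + 4*z**2)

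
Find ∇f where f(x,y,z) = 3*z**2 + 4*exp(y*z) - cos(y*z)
(0, z*(4*exp(y*z) + sin(y*z)), 4*y*exp(y*z) + y*sin(y*z) + 6*z)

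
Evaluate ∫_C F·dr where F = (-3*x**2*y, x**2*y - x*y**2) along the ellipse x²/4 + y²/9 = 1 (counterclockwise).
9*pi/2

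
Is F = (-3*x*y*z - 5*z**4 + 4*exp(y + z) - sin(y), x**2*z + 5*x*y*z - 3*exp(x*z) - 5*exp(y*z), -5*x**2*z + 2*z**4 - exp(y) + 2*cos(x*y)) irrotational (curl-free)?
No, ∇×F = (-x**2 - 5*x*y + 3*x*exp(x*z) - 2*x*sin(x*y) + 5*y*exp(y*z) - exp(y), -3*x*y + 10*x*z + 2*y*sin(x*y) - 20*z**3 + 4*exp(y + z), 5*x*z + 5*y*z - 3*z*exp(x*z) - 4*exp(y + z) + cos(y))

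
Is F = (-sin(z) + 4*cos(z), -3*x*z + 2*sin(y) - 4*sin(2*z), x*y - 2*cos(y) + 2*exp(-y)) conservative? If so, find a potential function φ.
No, ∇×F = (4*x + 2*sin(y) + 8*cos(2*z) - 2*exp(-y), -y - 4*sin(z) - cos(z), -3*z) ≠ 0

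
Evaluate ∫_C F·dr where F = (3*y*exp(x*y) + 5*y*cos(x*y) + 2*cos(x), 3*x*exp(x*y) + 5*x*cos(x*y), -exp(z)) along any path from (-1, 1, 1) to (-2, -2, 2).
-exp(2) + 5*sin(4) - 2*sin(2) - 3*exp(-1) + E + 7*sin(1) + 3*exp(4)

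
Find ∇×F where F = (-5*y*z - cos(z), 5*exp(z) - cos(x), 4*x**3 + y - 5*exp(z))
(1 - 5*exp(z), -12*x**2 - 5*y + sin(z), 5*z + sin(x))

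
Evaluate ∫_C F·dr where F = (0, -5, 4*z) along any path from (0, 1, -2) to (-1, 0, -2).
5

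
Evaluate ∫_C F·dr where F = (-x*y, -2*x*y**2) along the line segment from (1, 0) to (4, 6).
-495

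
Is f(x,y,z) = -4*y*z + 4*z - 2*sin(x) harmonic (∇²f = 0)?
No, ∇²f = 2*sin(x)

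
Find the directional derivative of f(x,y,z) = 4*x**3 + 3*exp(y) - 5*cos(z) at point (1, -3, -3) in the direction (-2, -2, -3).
3*sqrt(17)*((-8 + 5*sin(3))*exp(3) - 2)*exp(-3)/17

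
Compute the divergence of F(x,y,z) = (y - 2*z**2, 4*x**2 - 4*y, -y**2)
-4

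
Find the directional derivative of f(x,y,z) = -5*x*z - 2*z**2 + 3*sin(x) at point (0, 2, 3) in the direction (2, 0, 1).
-36*sqrt(5)/5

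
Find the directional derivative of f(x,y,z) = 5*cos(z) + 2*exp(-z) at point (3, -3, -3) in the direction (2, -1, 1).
sqrt(6)*(-2*exp(3) + 5*sin(3))/6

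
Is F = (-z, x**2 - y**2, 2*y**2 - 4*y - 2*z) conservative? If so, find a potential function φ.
No, ∇×F = (4*y - 4, -1, 2*x) ≠ 0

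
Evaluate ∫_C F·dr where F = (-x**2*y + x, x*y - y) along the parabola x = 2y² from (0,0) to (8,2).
-1782/7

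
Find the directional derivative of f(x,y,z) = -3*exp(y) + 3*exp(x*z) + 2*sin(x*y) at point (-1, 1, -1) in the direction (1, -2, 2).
-E + 2*cos(1)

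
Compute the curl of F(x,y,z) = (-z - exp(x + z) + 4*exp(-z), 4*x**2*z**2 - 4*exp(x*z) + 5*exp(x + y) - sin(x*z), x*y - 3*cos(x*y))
(x*(-8*x*z + 4*exp(x*z) + 3*sin(x*y) + cos(x*z) + 1), -3*y*sin(x*y) - y - exp(x + z) - 1 - 4*exp(-z), 8*x*z**2 - 4*z*exp(x*z) - z*cos(x*z) + 5*exp(x + y))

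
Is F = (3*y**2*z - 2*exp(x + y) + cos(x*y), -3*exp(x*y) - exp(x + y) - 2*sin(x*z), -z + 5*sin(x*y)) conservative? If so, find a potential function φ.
No, ∇×F = (x*(5*cos(x*y) + 2*cos(x*z)), y*(3*y - 5*cos(x*y)), x*sin(x*y) - 6*y*z - 3*y*exp(x*y) - 2*z*cos(x*z) + exp(x + y)) ≠ 0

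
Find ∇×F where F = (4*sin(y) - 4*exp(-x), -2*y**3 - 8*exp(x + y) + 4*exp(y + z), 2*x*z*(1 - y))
(-2*x*z - 4*exp(y + z), 2*z*(y - 1), -8*exp(x + y) - 4*cos(y))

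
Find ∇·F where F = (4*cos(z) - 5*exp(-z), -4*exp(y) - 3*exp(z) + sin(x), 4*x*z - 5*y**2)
4*x - 4*exp(y)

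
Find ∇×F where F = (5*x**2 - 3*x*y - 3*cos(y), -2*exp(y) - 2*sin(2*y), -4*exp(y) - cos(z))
(-4*exp(y), 0, 3*x - 3*sin(y))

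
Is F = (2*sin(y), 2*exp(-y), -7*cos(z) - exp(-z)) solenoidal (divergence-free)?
No, ∇·F = 7*sin(z) + exp(-z) - 2*exp(-y)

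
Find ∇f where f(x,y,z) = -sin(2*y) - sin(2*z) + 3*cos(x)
(-3*sin(x), -2*cos(2*y), -2*cos(2*z))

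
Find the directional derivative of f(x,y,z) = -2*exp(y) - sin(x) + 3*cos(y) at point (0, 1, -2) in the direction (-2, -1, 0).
sqrt(5)*(2 + 3*sin(1) + 2*E)/5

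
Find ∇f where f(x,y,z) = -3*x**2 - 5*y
(-6*x, -5, 0)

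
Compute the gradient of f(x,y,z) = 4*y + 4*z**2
(0, 4, 8*z)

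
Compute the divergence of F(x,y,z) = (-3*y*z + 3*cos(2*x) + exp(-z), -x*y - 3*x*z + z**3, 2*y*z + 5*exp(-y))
-x + 2*y - 6*sin(2*x)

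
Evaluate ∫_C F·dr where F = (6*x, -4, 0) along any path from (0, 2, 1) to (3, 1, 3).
31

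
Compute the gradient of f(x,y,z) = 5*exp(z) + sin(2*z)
(0, 0, 5*exp(z) + 2*cos(2*z))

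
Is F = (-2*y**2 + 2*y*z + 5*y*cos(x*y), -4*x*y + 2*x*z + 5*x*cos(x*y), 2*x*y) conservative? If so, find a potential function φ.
Yes, F is conservative. φ = -2*x*y**2 + 2*x*y*z + 5*sin(x*y)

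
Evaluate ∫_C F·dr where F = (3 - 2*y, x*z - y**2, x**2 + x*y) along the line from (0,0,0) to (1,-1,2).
11/3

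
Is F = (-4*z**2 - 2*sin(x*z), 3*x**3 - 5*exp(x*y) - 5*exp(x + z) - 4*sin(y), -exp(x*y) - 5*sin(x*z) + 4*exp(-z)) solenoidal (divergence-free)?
No, ∇·F = -5*x*exp(x*y) - 5*x*cos(x*z) - 2*z*cos(x*z) - 4*cos(y) - 4*exp(-z)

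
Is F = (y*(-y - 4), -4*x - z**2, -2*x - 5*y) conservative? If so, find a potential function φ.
No, ∇×F = (2*z - 5, 2, 2*y) ≠ 0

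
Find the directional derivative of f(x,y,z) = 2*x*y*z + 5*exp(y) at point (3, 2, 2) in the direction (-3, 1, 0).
sqrt(10)*(-12 + 5*exp(2))/10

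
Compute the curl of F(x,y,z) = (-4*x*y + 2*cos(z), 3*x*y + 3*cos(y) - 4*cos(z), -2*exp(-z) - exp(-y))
(-4*sin(z) + exp(-y), -2*sin(z), 4*x + 3*y)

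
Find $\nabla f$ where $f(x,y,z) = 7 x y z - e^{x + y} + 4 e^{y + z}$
(7*y*z - exp(x + y), 7*x*z - exp(x + y) + 4*exp(y + z), 7*x*y + 4*exp(y + z))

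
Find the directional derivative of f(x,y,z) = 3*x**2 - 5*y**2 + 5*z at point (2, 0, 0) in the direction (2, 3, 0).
24*sqrt(13)/13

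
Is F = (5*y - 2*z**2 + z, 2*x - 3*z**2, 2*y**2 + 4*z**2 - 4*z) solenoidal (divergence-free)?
No, ∇·F = 8*z - 4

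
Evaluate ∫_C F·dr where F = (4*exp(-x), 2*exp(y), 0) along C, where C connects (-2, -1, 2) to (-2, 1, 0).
4*sinh(1)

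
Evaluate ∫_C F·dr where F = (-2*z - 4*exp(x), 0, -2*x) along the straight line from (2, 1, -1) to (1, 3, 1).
-4*E - 6 + 4*exp(2)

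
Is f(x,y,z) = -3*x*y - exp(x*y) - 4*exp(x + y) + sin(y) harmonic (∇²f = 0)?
No, ∇²f = -x**2*exp(x*y) - y**2*exp(x*y) - 8*exp(x + y) - sin(y)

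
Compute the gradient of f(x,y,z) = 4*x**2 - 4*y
(8*x, -4, 0)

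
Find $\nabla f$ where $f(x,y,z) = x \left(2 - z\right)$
(2 - z, 0, -x)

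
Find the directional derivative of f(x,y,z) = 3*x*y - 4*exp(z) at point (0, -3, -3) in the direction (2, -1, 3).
3*sqrt(14)*(-3*exp(3) - 2)*exp(-3)/7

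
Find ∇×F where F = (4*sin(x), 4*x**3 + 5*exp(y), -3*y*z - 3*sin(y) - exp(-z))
(-3*z - 3*cos(y), 0, 12*x**2)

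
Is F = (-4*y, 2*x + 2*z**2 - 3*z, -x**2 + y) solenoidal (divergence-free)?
Yes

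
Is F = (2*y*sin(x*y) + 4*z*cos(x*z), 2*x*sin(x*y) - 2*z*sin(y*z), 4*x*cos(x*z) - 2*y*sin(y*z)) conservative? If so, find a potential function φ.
Yes, F is conservative. φ = 4*sin(x*z) - 2*cos(x*y) + 2*cos(y*z)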